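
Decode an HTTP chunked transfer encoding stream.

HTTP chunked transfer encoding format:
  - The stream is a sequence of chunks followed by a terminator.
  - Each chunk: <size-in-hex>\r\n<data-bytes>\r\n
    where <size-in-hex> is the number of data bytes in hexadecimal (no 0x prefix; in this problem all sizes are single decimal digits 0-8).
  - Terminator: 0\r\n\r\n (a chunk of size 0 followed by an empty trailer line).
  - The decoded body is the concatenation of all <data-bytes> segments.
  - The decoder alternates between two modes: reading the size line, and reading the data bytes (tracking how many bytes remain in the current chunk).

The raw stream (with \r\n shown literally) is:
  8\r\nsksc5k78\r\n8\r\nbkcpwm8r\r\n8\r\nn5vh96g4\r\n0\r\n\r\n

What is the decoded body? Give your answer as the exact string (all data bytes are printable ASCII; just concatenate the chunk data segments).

Answer: sksc5k78bkcpwm8rn5vh96g4

Derivation:
Chunk 1: stream[0..1]='8' size=0x8=8, data at stream[3..11]='sksc5k78' -> body[0..8], body so far='sksc5k78'
Chunk 2: stream[13..14]='8' size=0x8=8, data at stream[16..24]='bkcpwm8r' -> body[8..16], body so far='sksc5k78bkcpwm8r'
Chunk 3: stream[26..27]='8' size=0x8=8, data at stream[29..37]='n5vh96g4' -> body[16..24], body so far='sksc5k78bkcpwm8rn5vh96g4'
Chunk 4: stream[39..40]='0' size=0 (terminator). Final body='sksc5k78bkcpwm8rn5vh96g4' (24 bytes)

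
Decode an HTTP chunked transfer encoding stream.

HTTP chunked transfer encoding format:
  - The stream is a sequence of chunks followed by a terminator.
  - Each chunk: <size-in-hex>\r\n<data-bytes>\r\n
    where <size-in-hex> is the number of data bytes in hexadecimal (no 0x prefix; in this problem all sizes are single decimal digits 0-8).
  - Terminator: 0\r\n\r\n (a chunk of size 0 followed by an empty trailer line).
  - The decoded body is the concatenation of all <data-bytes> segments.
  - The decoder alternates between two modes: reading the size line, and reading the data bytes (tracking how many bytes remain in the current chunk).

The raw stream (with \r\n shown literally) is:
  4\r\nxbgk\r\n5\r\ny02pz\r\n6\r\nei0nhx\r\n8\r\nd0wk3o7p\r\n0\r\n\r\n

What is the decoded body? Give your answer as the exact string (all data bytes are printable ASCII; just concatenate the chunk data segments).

Answer: xbgky02pzei0nhxd0wk3o7p

Derivation:
Chunk 1: stream[0..1]='4' size=0x4=4, data at stream[3..7]='xbgk' -> body[0..4], body so far='xbgk'
Chunk 2: stream[9..10]='5' size=0x5=5, data at stream[12..17]='y02pz' -> body[4..9], body so far='xbgky02pz'
Chunk 3: stream[19..20]='6' size=0x6=6, data at stream[22..28]='ei0nhx' -> body[9..15], body so far='xbgky02pzei0nhx'
Chunk 4: stream[30..31]='8' size=0x8=8, data at stream[33..41]='d0wk3o7p' -> body[15..23], body so far='xbgky02pzei0nhxd0wk3o7p'
Chunk 5: stream[43..44]='0' size=0 (terminator). Final body='xbgky02pzei0nhxd0wk3o7p' (23 bytes)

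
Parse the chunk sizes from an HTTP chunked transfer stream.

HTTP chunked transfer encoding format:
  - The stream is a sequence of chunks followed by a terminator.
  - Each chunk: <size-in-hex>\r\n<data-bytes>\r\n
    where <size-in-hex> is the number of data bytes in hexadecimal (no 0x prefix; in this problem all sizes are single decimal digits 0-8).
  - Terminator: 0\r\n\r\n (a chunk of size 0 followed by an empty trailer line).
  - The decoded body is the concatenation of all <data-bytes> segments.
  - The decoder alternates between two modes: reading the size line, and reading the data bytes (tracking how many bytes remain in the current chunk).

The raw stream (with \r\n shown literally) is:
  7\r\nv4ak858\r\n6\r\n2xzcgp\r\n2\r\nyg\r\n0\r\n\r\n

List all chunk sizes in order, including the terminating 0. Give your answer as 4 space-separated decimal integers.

Chunk 1: stream[0..1]='7' size=0x7=7, data at stream[3..10]='v4ak858' -> body[0..7], body so far='v4ak858'
Chunk 2: stream[12..13]='6' size=0x6=6, data at stream[15..21]='2xzcgp' -> body[7..13], body so far='v4ak8582xzcgp'
Chunk 3: stream[23..24]='2' size=0x2=2, data at stream[26..28]='yg' -> body[13..15], body so far='v4ak8582xzcgpyg'
Chunk 4: stream[30..31]='0' size=0 (terminator). Final body='v4ak8582xzcgpyg' (15 bytes)

Answer: 7 6 2 0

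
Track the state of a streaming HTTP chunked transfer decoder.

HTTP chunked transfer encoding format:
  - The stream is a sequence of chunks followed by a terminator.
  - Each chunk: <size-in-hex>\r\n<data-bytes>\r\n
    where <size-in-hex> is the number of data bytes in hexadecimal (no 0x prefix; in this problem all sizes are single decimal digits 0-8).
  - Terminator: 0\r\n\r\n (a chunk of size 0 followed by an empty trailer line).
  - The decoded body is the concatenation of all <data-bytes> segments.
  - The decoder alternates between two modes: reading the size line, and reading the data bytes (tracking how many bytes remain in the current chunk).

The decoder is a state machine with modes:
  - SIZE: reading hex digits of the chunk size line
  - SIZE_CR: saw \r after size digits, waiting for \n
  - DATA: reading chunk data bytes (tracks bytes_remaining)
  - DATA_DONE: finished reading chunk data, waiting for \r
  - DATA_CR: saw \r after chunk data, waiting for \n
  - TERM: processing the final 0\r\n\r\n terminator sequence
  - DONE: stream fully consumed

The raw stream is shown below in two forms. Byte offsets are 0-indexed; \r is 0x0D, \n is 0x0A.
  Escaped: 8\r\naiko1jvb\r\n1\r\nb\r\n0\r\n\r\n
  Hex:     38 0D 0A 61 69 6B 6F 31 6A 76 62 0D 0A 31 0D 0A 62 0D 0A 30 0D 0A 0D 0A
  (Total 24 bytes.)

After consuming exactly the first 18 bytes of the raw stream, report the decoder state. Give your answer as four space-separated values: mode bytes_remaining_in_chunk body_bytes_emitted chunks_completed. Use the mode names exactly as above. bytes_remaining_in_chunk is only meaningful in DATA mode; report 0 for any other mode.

Answer: DATA_CR 0 9 1

Derivation:
Byte 0 = '8': mode=SIZE remaining=0 emitted=0 chunks_done=0
Byte 1 = 0x0D: mode=SIZE_CR remaining=0 emitted=0 chunks_done=0
Byte 2 = 0x0A: mode=DATA remaining=8 emitted=0 chunks_done=0
Byte 3 = 'a': mode=DATA remaining=7 emitted=1 chunks_done=0
Byte 4 = 'i': mode=DATA remaining=6 emitted=2 chunks_done=0
Byte 5 = 'k': mode=DATA remaining=5 emitted=3 chunks_done=0
Byte 6 = 'o': mode=DATA remaining=4 emitted=4 chunks_done=0
Byte 7 = '1': mode=DATA remaining=3 emitted=5 chunks_done=0
Byte 8 = 'j': mode=DATA remaining=2 emitted=6 chunks_done=0
Byte 9 = 'v': mode=DATA remaining=1 emitted=7 chunks_done=0
Byte 10 = 'b': mode=DATA_DONE remaining=0 emitted=8 chunks_done=0
Byte 11 = 0x0D: mode=DATA_CR remaining=0 emitted=8 chunks_done=0
Byte 12 = 0x0A: mode=SIZE remaining=0 emitted=8 chunks_done=1
Byte 13 = '1': mode=SIZE remaining=0 emitted=8 chunks_done=1
Byte 14 = 0x0D: mode=SIZE_CR remaining=0 emitted=8 chunks_done=1
Byte 15 = 0x0A: mode=DATA remaining=1 emitted=8 chunks_done=1
Byte 16 = 'b': mode=DATA_DONE remaining=0 emitted=9 chunks_done=1
Byte 17 = 0x0D: mode=DATA_CR remaining=0 emitted=9 chunks_done=1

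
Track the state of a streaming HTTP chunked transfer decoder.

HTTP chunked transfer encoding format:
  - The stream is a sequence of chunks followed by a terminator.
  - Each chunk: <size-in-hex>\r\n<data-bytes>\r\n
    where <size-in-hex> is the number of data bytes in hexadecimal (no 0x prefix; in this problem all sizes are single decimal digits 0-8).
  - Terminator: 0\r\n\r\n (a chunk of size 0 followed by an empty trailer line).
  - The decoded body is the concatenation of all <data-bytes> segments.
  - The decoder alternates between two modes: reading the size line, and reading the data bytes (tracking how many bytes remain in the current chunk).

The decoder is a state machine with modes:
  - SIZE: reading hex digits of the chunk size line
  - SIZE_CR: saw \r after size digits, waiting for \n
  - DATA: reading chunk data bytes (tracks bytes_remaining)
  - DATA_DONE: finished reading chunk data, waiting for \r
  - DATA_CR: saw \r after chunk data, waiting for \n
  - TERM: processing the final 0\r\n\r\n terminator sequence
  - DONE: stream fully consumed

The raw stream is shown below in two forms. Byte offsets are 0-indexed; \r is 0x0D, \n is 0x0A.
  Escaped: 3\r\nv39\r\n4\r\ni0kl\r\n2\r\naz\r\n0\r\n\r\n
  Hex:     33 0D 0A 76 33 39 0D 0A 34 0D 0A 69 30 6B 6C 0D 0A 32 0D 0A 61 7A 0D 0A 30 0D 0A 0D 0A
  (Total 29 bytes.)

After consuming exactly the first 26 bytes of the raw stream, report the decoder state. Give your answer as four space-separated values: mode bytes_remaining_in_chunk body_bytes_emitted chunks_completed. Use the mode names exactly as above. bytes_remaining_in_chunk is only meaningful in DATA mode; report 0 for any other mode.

Answer: SIZE_CR 0 9 3

Derivation:
Byte 0 = '3': mode=SIZE remaining=0 emitted=0 chunks_done=0
Byte 1 = 0x0D: mode=SIZE_CR remaining=0 emitted=0 chunks_done=0
Byte 2 = 0x0A: mode=DATA remaining=3 emitted=0 chunks_done=0
Byte 3 = 'v': mode=DATA remaining=2 emitted=1 chunks_done=0
Byte 4 = '3': mode=DATA remaining=1 emitted=2 chunks_done=0
Byte 5 = '9': mode=DATA_DONE remaining=0 emitted=3 chunks_done=0
Byte 6 = 0x0D: mode=DATA_CR remaining=0 emitted=3 chunks_done=0
Byte 7 = 0x0A: mode=SIZE remaining=0 emitted=3 chunks_done=1
Byte 8 = '4': mode=SIZE remaining=0 emitted=3 chunks_done=1
Byte 9 = 0x0D: mode=SIZE_CR remaining=0 emitted=3 chunks_done=1
Byte 10 = 0x0A: mode=DATA remaining=4 emitted=3 chunks_done=1
Byte 11 = 'i': mode=DATA remaining=3 emitted=4 chunks_done=1
Byte 12 = '0': mode=DATA remaining=2 emitted=5 chunks_done=1
Byte 13 = 'k': mode=DATA remaining=1 emitted=6 chunks_done=1
Byte 14 = 'l': mode=DATA_DONE remaining=0 emitted=7 chunks_done=1
Byte 15 = 0x0D: mode=DATA_CR remaining=0 emitted=7 chunks_done=1
Byte 16 = 0x0A: mode=SIZE remaining=0 emitted=7 chunks_done=2
Byte 17 = '2': mode=SIZE remaining=0 emitted=7 chunks_done=2
Byte 18 = 0x0D: mode=SIZE_CR remaining=0 emitted=7 chunks_done=2
Byte 19 = 0x0A: mode=DATA remaining=2 emitted=7 chunks_done=2
Byte 20 = 'a': mode=DATA remaining=1 emitted=8 chunks_done=2
Byte 21 = 'z': mode=DATA_DONE remaining=0 emitted=9 chunks_done=2
Byte 22 = 0x0D: mode=DATA_CR remaining=0 emitted=9 chunks_done=2
Byte 23 = 0x0A: mode=SIZE remaining=0 emitted=9 chunks_done=3
Byte 24 = '0': mode=SIZE remaining=0 emitted=9 chunks_done=3
Byte 25 = 0x0D: mode=SIZE_CR remaining=0 emitted=9 chunks_done=3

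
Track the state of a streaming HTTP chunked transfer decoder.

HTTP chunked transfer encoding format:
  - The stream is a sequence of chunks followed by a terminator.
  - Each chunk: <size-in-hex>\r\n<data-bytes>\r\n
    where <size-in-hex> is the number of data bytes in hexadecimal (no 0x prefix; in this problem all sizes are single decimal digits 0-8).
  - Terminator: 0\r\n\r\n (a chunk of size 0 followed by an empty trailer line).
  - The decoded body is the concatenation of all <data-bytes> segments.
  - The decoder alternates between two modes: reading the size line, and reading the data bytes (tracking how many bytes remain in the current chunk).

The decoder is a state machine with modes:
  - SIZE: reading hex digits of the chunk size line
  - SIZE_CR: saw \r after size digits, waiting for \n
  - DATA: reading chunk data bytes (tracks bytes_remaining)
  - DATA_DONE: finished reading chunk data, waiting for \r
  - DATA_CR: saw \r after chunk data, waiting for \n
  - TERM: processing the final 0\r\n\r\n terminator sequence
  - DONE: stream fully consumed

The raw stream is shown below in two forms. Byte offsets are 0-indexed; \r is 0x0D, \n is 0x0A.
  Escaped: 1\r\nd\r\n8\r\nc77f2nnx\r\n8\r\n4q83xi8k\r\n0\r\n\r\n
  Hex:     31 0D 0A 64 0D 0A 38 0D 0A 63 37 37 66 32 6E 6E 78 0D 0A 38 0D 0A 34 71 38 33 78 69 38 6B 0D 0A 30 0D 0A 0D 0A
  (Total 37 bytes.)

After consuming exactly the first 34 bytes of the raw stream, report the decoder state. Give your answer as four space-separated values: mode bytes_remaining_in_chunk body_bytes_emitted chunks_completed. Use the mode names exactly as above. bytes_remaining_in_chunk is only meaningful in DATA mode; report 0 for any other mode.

Answer: SIZE_CR 0 17 3

Derivation:
Byte 0 = '1': mode=SIZE remaining=0 emitted=0 chunks_done=0
Byte 1 = 0x0D: mode=SIZE_CR remaining=0 emitted=0 chunks_done=0
Byte 2 = 0x0A: mode=DATA remaining=1 emitted=0 chunks_done=0
Byte 3 = 'd': mode=DATA_DONE remaining=0 emitted=1 chunks_done=0
Byte 4 = 0x0D: mode=DATA_CR remaining=0 emitted=1 chunks_done=0
Byte 5 = 0x0A: mode=SIZE remaining=0 emitted=1 chunks_done=1
Byte 6 = '8': mode=SIZE remaining=0 emitted=1 chunks_done=1
Byte 7 = 0x0D: mode=SIZE_CR remaining=0 emitted=1 chunks_done=1
Byte 8 = 0x0A: mode=DATA remaining=8 emitted=1 chunks_done=1
Byte 9 = 'c': mode=DATA remaining=7 emitted=2 chunks_done=1
Byte 10 = '7': mode=DATA remaining=6 emitted=3 chunks_done=1
Byte 11 = '7': mode=DATA remaining=5 emitted=4 chunks_done=1
Byte 12 = 'f': mode=DATA remaining=4 emitted=5 chunks_done=1
Byte 13 = '2': mode=DATA remaining=3 emitted=6 chunks_done=1
Byte 14 = 'n': mode=DATA remaining=2 emitted=7 chunks_done=1
Byte 15 = 'n': mode=DATA remaining=1 emitted=8 chunks_done=1
Byte 16 = 'x': mode=DATA_DONE remaining=0 emitted=9 chunks_done=1
Byte 17 = 0x0D: mode=DATA_CR remaining=0 emitted=9 chunks_done=1
Byte 18 = 0x0A: mode=SIZE remaining=0 emitted=9 chunks_done=2
Byte 19 = '8': mode=SIZE remaining=0 emitted=9 chunks_done=2
Byte 20 = 0x0D: mode=SIZE_CR remaining=0 emitted=9 chunks_done=2
Byte 21 = 0x0A: mode=DATA remaining=8 emitted=9 chunks_done=2
Byte 22 = '4': mode=DATA remaining=7 emitted=10 chunks_done=2
Byte 23 = 'q': mode=DATA remaining=6 emitted=11 chunks_done=2
Byte 24 = '8': mode=DATA remaining=5 emitted=12 chunks_done=2
Byte 25 = '3': mode=DATA remaining=4 emitted=13 chunks_done=2
Byte 26 = 'x': mode=DATA remaining=3 emitted=14 chunks_done=2
Byte 27 = 'i': mode=DATA remaining=2 emitted=15 chunks_done=2
Byte 28 = '8': mode=DATA remaining=1 emitted=16 chunks_done=2
Byte 29 = 'k': mode=DATA_DONE remaining=0 emitted=17 chunks_done=2
Byte 30 = 0x0D: mode=DATA_CR remaining=0 emitted=17 chunks_done=2
Byte 31 = 0x0A: mode=SIZE remaining=0 emitted=17 chunks_done=3
Byte 32 = '0': mode=SIZE remaining=0 emitted=17 chunks_done=3
Byte 33 = 0x0D: mode=SIZE_CR remaining=0 emitted=17 chunks_done=3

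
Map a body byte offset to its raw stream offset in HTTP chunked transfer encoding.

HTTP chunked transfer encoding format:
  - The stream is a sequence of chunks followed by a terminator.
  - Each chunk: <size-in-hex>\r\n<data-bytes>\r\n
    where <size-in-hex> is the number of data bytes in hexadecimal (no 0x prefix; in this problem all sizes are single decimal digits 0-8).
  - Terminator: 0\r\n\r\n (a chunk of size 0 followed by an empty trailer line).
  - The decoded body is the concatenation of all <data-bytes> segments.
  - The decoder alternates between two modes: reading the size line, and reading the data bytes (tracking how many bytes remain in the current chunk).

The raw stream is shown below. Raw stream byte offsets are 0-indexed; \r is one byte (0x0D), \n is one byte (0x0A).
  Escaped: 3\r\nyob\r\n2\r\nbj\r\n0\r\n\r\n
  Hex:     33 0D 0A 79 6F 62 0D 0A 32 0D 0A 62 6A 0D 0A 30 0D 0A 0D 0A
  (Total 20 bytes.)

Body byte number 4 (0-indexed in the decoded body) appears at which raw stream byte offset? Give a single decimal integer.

Chunk 1: stream[0..1]='3' size=0x3=3, data at stream[3..6]='yob' -> body[0..3], body so far='yob'
Chunk 2: stream[8..9]='2' size=0x2=2, data at stream[11..13]='bj' -> body[3..5], body so far='yobbj'
Chunk 3: stream[15..16]='0' size=0 (terminator). Final body='yobbj' (5 bytes)
Body byte 4 at stream offset 12

Answer: 12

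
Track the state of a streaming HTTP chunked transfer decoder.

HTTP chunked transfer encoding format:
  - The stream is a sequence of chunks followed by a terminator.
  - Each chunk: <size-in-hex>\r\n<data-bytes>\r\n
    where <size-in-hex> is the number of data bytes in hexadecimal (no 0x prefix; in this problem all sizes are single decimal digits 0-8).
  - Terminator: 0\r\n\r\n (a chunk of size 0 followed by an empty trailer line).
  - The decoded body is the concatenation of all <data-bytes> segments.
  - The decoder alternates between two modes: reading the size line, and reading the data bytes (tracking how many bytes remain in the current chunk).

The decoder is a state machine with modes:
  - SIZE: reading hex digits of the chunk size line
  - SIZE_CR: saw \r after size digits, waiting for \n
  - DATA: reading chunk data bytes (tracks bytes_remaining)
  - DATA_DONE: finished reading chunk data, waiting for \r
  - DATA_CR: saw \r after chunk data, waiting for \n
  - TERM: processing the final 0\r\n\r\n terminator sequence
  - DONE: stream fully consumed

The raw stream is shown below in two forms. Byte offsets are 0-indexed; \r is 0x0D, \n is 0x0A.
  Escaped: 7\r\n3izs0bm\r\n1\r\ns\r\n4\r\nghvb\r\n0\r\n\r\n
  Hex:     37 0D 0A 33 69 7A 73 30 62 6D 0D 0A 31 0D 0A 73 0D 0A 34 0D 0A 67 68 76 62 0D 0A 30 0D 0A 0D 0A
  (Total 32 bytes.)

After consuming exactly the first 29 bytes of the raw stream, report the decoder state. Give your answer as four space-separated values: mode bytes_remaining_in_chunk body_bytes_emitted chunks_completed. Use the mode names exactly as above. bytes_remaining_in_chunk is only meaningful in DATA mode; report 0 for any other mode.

Answer: SIZE_CR 0 12 3

Derivation:
Byte 0 = '7': mode=SIZE remaining=0 emitted=0 chunks_done=0
Byte 1 = 0x0D: mode=SIZE_CR remaining=0 emitted=0 chunks_done=0
Byte 2 = 0x0A: mode=DATA remaining=7 emitted=0 chunks_done=0
Byte 3 = '3': mode=DATA remaining=6 emitted=1 chunks_done=0
Byte 4 = 'i': mode=DATA remaining=5 emitted=2 chunks_done=0
Byte 5 = 'z': mode=DATA remaining=4 emitted=3 chunks_done=0
Byte 6 = 's': mode=DATA remaining=3 emitted=4 chunks_done=0
Byte 7 = '0': mode=DATA remaining=2 emitted=5 chunks_done=0
Byte 8 = 'b': mode=DATA remaining=1 emitted=6 chunks_done=0
Byte 9 = 'm': mode=DATA_DONE remaining=0 emitted=7 chunks_done=0
Byte 10 = 0x0D: mode=DATA_CR remaining=0 emitted=7 chunks_done=0
Byte 11 = 0x0A: mode=SIZE remaining=0 emitted=7 chunks_done=1
Byte 12 = '1': mode=SIZE remaining=0 emitted=7 chunks_done=1
Byte 13 = 0x0D: mode=SIZE_CR remaining=0 emitted=7 chunks_done=1
Byte 14 = 0x0A: mode=DATA remaining=1 emitted=7 chunks_done=1
Byte 15 = 's': mode=DATA_DONE remaining=0 emitted=8 chunks_done=1
Byte 16 = 0x0D: mode=DATA_CR remaining=0 emitted=8 chunks_done=1
Byte 17 = 0x0A: mode=SIZE remaining=0 emitted=8 chunks_done=2
Byte 18 = '4': mode=SIZE remaining=0 emitted=8 chunks_done=2
Byte 19 = 0x0D: mode=SIZE_CR remaining=0 emitted=8 chunks_done=2
Byte 20 = 0x0A: mode=DATA remaining=4 emitted=8 chunks_done=2
Byte 21 = 'g': mode=DATA remaining=3 emitted=9 chunks_done=2
Byte 22 = 'h': mode=DATA remaining=2 emitted=10 chunks_done=2
Byte 23 = 'v': mode=DATA remaining=1 emitted=11 chunks_done=2
Byte 24 = 'b': mode=DATA_DONE remaining=0 emitted=12 chunks_done=2
Byte 25 = 0x0D: mode=DATA_CR remaining=0 emitted=12 chunks_done=2
Byte 26 = 0x0A: mode=SIZE remaining=0 emitted=12 chunks_done=3
Byte 27 = '0': mode=SIZE remaining=0 emitted=12 chunks_done=3
Byte 28 = 0x0D: mode=SIZE_CR remaining=0 emitted=12 chunks_done=3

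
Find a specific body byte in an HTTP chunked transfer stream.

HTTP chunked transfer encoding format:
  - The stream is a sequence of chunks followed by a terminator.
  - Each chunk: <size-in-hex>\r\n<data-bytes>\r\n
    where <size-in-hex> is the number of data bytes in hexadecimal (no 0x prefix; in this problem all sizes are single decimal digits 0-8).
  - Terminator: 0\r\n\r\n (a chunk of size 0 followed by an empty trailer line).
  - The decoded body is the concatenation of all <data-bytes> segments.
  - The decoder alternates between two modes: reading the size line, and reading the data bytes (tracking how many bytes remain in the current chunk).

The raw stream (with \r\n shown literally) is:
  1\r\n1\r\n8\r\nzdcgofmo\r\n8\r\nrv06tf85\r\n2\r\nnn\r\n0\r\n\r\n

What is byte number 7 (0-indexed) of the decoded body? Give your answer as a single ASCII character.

Answer: m

Derivation:
Chunk 1: stream[0..1]='1' size=0x1=1, data at stream[3..4]='1' -> body[0..1], body so far='1'
Chunk 2: stream[6..7]='8' size=0x8=8, data at stream[9..17]='zdcgofmo' -> body[1..9], body so far='1zdcgofmo'
Chunk 3: stream[19..20]='8' size=0x8=8, data at stream[22..30]='rv06tf85' -> body[9..17], body so far='1zdcgofmorv06tf85'
Chunk 4: stream[32..33]='2' size=0x2=2, data at stream[35..37]='nn' -> body[17..19], body so far='1zdcgofmorv06tf85nn'
Chunk 5: stream[39..40]='0' size=0 (terminator). Final body='1zdcgofmorv06tf85nn' (19 bytes)
Body byte 7 = 'm'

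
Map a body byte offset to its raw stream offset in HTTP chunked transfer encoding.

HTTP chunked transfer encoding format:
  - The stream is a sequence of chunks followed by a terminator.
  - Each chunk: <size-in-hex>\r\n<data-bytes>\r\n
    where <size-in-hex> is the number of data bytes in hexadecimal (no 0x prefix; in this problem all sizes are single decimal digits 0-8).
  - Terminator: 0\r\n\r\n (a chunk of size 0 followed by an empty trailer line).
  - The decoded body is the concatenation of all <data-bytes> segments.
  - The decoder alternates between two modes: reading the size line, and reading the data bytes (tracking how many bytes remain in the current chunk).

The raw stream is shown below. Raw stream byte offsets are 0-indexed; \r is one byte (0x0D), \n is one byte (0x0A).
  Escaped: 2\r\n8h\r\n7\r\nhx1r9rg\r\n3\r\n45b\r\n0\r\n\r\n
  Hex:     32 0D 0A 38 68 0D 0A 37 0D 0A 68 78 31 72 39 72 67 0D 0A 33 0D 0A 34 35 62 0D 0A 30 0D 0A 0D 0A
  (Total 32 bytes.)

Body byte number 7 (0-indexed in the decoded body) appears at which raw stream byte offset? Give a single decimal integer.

Chunk 1: stream[0..1]='2' size=0x2=2, data at stream[3..5]='8h' -> body[0..2], body so far='8h'
Chunk 2: stream[7..8]='7' size=0x7=7, data at stream[10..17]='hx1r9rg' -> body[2..9], body so far='8hhx1r9rg'
Chunk 3: stream[19..20]='3' size=0x3=3, data at stream[22..25]='45b' -> body[9..12], body so far='8hhx1r9rg45b'
Chunk 4: stream[27..28]='0' size=0 (terminator). Final body='8hhx1r9rg45b' (12 bytes)
Body byte 7 at stream offset 15

Answer: 15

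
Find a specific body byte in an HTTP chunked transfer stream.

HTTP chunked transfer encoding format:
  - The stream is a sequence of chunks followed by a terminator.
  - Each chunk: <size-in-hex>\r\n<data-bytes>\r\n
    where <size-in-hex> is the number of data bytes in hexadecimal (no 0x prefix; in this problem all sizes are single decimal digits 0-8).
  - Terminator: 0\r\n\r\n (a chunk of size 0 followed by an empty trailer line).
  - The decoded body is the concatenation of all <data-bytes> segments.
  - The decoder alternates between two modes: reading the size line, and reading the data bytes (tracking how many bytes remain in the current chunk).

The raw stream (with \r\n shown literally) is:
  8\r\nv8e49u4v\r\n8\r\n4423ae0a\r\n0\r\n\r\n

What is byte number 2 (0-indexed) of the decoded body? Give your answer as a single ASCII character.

Answer: e

Derivation:
Chunk 1: stream[0..1]='8' size=0x8=8, data at stream[3..11]='v8e49u4v' -> body[0..8], body so far='v8e49u4v'
Chunk 2: stream[13..14]='8' size=0x8=8, data at stream[16..24]='4423ae0a' -> body[8..16], body so far='v8e49u4v4423ae0a'
Chunk 3: stream[26..27]='0' size=0 (terminator). Final body='v8e49u4v4423ae0a' (16 bytes)
Body byte 2 = 'e'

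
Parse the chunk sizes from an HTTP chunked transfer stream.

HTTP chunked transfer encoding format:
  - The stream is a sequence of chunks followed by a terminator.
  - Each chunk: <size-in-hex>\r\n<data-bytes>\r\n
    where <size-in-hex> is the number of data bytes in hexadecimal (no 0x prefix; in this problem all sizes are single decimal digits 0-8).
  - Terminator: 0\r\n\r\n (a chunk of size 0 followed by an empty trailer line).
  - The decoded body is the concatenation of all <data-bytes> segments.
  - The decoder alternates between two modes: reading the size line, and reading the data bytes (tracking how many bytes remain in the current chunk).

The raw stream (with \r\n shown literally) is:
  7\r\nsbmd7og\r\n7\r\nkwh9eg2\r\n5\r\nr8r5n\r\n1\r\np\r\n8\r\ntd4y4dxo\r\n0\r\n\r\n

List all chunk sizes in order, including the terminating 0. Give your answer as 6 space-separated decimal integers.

Answer: 7 7 5 1 8 0

Derivation:
Chunk 1: stream[0..1]='7' size=0x7=7, data at stream[3..10]='sbmd7og' -> body[0..7], body so far='sbmd7og'
Chunk 2: stream[12..13]='7' size=0x7=7, data at stream[15..22]='kwh9eg2' -> body[7..14], body so far='sbmd7ogkwh9eg2'
Chunk 3: stream[24..25]='5' size=0x5=5, data at stream[27..32]='r8r5n' -> body[14..19], body so far='sbmd7ogkwh9eg2r8r5n'
Chunk 4: stream[34..35]='1' size=0x1=1, data at stream[37..38]='p' -> body[19..20], body so far='sbmd7ogkwh9eg2r8r5np'
Chunk 5: stream[40..41]='8' size=0x8=8, data at stream[43..51]='td4y4dxo' -> body[20..28], body so far='sbmd7ogkwh9eg2r8r5nptd4y4dxo'
Chunk 6: stream[53..54]='0' size=0 (terminator). Final body='sbmd7ogkwh9eg2r8r5nptd4y4dxo' (28 bytes)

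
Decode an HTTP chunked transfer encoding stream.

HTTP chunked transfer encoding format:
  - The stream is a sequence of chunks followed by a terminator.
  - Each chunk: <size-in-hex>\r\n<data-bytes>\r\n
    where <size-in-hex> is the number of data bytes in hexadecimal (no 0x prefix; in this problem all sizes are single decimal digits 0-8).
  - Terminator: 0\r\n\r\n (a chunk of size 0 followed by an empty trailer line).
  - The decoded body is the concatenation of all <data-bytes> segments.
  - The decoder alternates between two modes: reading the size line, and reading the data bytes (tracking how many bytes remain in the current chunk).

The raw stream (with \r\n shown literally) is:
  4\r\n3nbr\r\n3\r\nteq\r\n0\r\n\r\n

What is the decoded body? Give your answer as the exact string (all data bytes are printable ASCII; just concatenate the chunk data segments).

Chunk 1: stream[0..1]='4' size=0x4=4, data at stream[3..7]='3nbr' -> body[0..4], body so far='3nbr'
Chunk 2: stream[9..10]='3' size=0x3=3, data at stream[12..15]='teq' -> body[4..7], body so far='3nbrteq'
Chunk 3: stream[17..18]='0' size=0 (terminator). Final body='3nbrteq' (7 bytes)

Answer: 3nbrteq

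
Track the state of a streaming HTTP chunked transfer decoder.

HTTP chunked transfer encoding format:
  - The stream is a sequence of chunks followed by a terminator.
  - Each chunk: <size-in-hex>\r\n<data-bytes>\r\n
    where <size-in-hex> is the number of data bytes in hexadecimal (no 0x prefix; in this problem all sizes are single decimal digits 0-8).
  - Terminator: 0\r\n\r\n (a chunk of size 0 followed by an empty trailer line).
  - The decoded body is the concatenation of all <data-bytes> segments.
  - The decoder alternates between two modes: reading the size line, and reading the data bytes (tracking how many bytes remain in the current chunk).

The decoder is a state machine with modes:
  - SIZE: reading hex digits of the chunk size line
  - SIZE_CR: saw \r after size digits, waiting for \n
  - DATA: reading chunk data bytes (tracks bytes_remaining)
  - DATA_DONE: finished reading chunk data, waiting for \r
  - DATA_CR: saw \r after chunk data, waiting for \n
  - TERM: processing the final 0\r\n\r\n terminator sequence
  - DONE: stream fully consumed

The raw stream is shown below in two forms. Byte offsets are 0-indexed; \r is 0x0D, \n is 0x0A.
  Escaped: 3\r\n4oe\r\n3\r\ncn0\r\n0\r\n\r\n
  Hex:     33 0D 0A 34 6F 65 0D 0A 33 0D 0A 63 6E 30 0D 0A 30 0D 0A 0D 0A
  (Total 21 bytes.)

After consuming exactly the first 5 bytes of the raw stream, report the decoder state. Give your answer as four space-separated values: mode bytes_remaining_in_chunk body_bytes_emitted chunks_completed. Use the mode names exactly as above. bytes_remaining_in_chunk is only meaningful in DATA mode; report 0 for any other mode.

Byte 0 = '3': mode=SIZE remaining=0 emitted=0 chunks_done=0
Byte 1 = 0x0D: mode=SIZE_CR remaining=0 emitted=0 chunks_done=0
Byte 2 = 0x0A: mode=DATA remaining=3 emitted=0 chunks_done=0
Byte 3 = '4': mode=DATA remaining=2 emitted=1 chunks_done=0
Byte 4 = 'o': mode=DATA remaining=1 emitted=2 chunks_done=0

Answer: DATA 1 2 0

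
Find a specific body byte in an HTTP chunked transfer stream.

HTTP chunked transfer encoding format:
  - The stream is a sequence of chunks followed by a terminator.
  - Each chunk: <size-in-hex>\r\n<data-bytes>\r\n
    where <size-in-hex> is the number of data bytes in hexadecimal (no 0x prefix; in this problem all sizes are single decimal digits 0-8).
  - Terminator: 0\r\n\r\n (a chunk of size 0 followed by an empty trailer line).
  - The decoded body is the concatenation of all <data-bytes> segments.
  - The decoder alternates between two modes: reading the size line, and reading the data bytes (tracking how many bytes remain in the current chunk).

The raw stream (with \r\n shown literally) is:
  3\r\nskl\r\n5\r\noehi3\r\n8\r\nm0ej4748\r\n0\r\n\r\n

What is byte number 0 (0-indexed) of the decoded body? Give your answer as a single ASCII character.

Chunk 1: stream[0..1]='3' size=0x3=3, data at stream[3..6]='skl' -> body[0..3], body so far='skl'
Chunk 2: stream[8..9]='5' size=0x5=5, data at stream[11..16]='oehi3' -> body[3..8], body so far='skloehi3'
Chunk 3: stream[18..19]='8' size=0x8=8, data at stream[21..29]='m0ej4748' -> body[8..16], body so far='skloehi3m0ej4748'
Chunk 4: stream[31..32]='0' size=0 (terminator). Final body='skloehi3m0ej4748' (16 bytes)
Body byte 0 = 's'

Answer: s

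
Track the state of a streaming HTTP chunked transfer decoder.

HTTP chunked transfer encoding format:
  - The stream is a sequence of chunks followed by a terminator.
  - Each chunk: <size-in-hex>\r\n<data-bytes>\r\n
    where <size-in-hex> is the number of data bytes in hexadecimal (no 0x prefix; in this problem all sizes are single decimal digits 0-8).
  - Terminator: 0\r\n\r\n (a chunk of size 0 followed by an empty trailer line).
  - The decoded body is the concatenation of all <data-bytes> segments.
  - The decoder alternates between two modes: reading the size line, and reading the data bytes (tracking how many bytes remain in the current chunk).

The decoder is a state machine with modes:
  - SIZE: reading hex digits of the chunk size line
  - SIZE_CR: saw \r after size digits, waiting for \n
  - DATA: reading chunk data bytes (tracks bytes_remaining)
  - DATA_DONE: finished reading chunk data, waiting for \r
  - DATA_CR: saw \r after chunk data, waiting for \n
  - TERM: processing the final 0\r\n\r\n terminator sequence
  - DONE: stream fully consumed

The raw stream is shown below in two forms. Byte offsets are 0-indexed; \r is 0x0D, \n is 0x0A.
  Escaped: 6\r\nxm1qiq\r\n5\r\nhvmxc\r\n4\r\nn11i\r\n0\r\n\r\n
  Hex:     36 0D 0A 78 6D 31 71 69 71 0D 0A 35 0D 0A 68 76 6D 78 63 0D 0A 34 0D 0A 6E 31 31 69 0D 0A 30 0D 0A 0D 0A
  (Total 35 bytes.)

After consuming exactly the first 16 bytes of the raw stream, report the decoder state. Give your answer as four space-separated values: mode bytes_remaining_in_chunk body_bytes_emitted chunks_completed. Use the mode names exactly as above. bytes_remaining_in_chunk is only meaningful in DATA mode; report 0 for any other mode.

Answer: DATA 3 8 1

Derivation:
Byte 0 = '6': mode=SIZE remaining=0 emitted=0 chunks_done=0
Byte 1 = 0x0D: mode=SIZE_CR remaining=0 emitted=0 chunks_done=0
Byte 2 = 0x0A: mode=DATA remaining=6 emitted=0 chunks_done=0
Byte 3 = 'x': mode=DATA remaining=5 emitted=1 chunks_done=0
Byte 4 = 'm': mode=DATA remaining=4 emitted=2 chunks_done=0
Byte 5 = '1': mode=DATA remaining=3 emitted=3 chunks_done=0
Byte 6 = 'q': mode=DATA remaining=2 emitted=4 chunks_done=0
Byte 7 = 'i': mode=DATA remaining=1 emitted=5 chunks_done=0
Byte 8 = 'q': mode=DATA_DONE remaining=0 emitted=6 chunks_done=0
Byte 9 = 0x0D: mode=DATA_CR remaining=0 emitted=6 chunks_done=0
Byte 10 = 0x0A: mode=SIZE remaining=0 emitted=6 chunks_done=1
Byte 11 = '5': mode=SIZE remaining=0 emitted=6 chunks_done=1
Byte 12 = 0x0D: mode=SIZE_CR remaining=0 emitted=6 chunks_done=1
Byte 13 = 0x0A: mode=DATA remaining=5 emitted=6 chunks_done=1
Byte 14 = 'h': mode=DATA remaining=4 emitted=7 chunks_done=1
Byte 15 = 'v': mode=DATA remaining=3 emitted=8 chunks_done=1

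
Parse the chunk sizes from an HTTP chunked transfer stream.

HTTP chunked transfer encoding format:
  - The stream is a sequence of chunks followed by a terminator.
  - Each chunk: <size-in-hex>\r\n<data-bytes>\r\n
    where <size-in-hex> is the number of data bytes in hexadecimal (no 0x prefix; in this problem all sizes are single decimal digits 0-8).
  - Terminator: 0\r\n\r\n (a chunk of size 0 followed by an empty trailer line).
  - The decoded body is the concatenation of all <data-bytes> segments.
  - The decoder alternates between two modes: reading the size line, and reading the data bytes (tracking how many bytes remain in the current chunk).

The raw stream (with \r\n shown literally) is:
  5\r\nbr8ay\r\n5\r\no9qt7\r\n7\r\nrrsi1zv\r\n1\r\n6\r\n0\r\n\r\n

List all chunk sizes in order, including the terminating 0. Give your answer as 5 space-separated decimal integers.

Answer: 5 5 7 1 0

Derivation:
Chunk 1: stream[0..1]='5' size=0x5=5, data at stream[3..8]='br8ay' -> body[0..5], body so far='br8ay'
Chunk 2: stream[10..11]='5' size=0x5=5, data at stream[13..18]='o9qt7' -> body[5..10], body so far='br8ayo9qt7'
Chunk 3: stream[20..21]='7' size=0x7=7, data at stream[23..30]='rrsi1zv' -> body[10..17], body so far='br8ayo9qt7rrsi1zv'
Chunk 4: stream[32..33]='1' size=0x1=1, data at stream[35..36]='6' -> body[17..18], body so far='br8ayo9qt7rrsi1zv6'
Chunk 5: stream[38..39]='0' size=0 (terminator). Final body='br8ayo9qt7rrsi1zv6' (18 bytes)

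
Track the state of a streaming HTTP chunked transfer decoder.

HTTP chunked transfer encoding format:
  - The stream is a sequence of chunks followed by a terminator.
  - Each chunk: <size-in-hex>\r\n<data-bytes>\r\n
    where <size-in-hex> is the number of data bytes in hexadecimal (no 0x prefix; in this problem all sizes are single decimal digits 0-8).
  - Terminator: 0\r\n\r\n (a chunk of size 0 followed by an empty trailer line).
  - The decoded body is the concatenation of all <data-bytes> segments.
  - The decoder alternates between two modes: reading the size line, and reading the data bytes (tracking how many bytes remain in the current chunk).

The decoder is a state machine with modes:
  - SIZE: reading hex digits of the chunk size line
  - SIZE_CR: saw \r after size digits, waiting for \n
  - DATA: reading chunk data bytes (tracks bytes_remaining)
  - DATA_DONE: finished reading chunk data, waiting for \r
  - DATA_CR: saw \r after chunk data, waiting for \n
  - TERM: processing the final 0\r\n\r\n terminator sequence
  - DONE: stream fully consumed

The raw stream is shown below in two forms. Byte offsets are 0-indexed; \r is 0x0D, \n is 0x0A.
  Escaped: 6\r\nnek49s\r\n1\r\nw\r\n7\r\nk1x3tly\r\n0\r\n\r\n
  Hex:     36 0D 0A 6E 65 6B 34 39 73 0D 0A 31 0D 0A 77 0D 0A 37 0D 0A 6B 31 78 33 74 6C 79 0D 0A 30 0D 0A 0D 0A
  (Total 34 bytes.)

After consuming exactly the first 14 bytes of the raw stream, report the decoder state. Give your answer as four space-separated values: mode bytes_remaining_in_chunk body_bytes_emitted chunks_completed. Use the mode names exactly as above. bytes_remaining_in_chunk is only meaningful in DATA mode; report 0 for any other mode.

Byte 0 = '6': mode=SIZE remaining=0 emitted=0 chunks_done=0
Byte 1 = 0x0D: mode=SIZE_CR remaining=0 emitted=0 chunks_done=0
Byte 2 = 0x0A: mode=DATA remaining=6 emitted=0 chunks_done=0
Byte 3 = 'n': mode=DATA remaining=5 emitted=1 chunks_done=0
Byte 4 = 'e': mode=DATA remaining=4 emitted=2 chunks_done=0
Byte 5 = 'k': mode=DATA remaining=3 emitted=3 chunks_done=0
Byte 6 = '4': mode=DATA remaining=2 emitted=4 chunks_done=0
Byte 7 = '9': mode=DATA remaining=1 emitted=5 chunks_done=0
Byte 8 = 's': mode=DATA_DONE remaining=0 emitted=6 chunks_done=0
Byte 9 = 0x0D: mode=DATA_CR remaining=0 emitted=6 chunks_done=0
Byte 10 = 0x0A: mode=SIZE remaining=0 emitted=6 chunks_done=1
Byte 11 = '1': mode=SIZE remaining=0 emitted=6 chunks_done=1
Byte 12 = 0x0D: mode=SIZE_CR remaining=0 emitted=6 chunks_done=1
Byte 13 = 0x0A: mode=DATA remaining=1 emitted=6 chunks_done=1

Answer: DATA 1 6 1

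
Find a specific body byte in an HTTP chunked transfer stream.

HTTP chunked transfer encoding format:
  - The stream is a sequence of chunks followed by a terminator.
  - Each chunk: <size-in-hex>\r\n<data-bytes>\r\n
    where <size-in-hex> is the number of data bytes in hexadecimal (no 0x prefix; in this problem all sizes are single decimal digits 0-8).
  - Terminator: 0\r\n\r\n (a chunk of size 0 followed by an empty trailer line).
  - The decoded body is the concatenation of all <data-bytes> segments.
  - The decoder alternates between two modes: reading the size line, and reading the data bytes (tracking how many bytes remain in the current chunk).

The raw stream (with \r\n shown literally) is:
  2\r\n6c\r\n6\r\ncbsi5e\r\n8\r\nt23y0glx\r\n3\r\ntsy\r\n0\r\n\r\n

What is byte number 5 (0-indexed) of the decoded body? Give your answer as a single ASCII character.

Chunk 1: stream[0..1]='2' size=0x2=2, data at stream[3..5]='6c' -> body[0..2], body so far='6c'
Chunk 2: stream[7..8]='6' size=0x6=6, data at stream[10..16]='cbsi5e' -> body[2..8], body so far='6ccbsi5e'
Chunk 3: stream[18..19]='8' size=0x8=8, data at stream[21..29]='t23y0glx' -> body[8..16], body so far='6ccbsi5et23y0glx'
Chunk 4: stream[31..32]='3' size=0x3=3, data at stream[34..37]='tsy' -> body[16..19], body so far='6ccbsi5et23y0glxtsy'
Chunk 5: stream[39..40]='0' size=0 (terminator). Final body='6ccbsi5et23y0glxtsy' (19 bytes)
Body byte 5 = 'i'

Answer: i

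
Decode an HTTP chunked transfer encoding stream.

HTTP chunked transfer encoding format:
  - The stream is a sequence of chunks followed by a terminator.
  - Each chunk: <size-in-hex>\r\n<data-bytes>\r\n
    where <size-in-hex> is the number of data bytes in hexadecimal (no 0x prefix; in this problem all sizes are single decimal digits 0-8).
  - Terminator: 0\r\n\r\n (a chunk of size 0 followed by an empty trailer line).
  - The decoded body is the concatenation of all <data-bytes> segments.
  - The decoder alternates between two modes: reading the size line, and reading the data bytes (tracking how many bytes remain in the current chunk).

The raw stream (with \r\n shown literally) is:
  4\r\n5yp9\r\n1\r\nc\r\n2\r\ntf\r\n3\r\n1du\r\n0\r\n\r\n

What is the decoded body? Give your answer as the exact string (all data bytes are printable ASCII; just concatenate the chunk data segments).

Answer: 5yp9ctf1du

Derivation:
Chunk 1: stream[0..1]='4' size=0x4=4, data at stream[3..7]='5yp9' -> body[0..4], body so far='5yp9'
Chunk 2: stream[9..10]='1' size=0x1=1, data at stream[12..13]='c' -> body[4..5], body so far='5yp9c'
Chunk 3: stream[15..16]='2' size=0x2=2, data at stream[18..20]='tf' -> body[5..7], body so far='5yp9ctf'
Chunk 4: stream[22..23]='3' size=0x3=3, data at stream[25..28]='1du' -> body[7..10], body so far='5yp9ctf1du'
Chunk 5: stream[30..31]='0' size=0 (terminator). Final body='5yp9ctf1du' (10 bytes)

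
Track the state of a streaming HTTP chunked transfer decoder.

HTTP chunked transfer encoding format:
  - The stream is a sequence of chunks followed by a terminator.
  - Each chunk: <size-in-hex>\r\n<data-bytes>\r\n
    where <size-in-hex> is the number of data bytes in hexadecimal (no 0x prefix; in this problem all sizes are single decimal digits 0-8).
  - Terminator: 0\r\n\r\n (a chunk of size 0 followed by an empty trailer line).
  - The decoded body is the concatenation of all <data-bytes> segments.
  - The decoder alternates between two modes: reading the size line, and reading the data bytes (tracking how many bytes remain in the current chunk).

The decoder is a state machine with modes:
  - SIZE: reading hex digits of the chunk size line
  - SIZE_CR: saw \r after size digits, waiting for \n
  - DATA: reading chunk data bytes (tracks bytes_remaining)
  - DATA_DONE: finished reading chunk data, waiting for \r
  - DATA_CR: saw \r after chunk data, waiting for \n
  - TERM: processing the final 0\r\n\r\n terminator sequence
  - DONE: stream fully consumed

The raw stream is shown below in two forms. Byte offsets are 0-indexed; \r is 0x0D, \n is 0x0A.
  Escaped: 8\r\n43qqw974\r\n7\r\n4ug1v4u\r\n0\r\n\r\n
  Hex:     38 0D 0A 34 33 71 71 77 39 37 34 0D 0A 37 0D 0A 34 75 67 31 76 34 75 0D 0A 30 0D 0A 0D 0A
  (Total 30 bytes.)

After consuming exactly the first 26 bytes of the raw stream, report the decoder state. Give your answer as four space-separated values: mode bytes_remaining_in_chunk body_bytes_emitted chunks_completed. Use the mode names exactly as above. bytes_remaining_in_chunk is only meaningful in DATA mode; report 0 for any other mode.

Answer: SIZE 0 15 2

Derivation:
Byte 0 = '8': mode=SIZE remaining=0 emitted=0 chunks_done=0
Byte 1 = 0x0D: mode=SIZE_CR remaining=0 emitted=0 chunks_done=0
Byte 2 = 0x0A: mode=DATA remaining=8 emitted=0 chunks_done=0
Byte 3 = '4': mode=DATA remaining=7 emitted=1 chunks_done=0
Byte 4 = '3': mode=DATA remaining=6 emitted=2 chunks_done=0
Byte 5 = 'q': mode=DATA remaining=5 emitted=3 chunks_done=0
Byte 6 = 'q': mode=DATA remaining=4 emitted=4 chunks_done=0
Byte 7 = 'w': mode=DATA remaining=3 emitted=5 chunks_done=0
Byte 8 = '9': mode=DATA remaining=2 emitted=6 chunks_done=0
Byte 9 = '7': mode=DATA remaining=1 emitted=7 chunks_done=0
Byte 10 = '4': mode=DATA_DONE remaining=0 emitted=8 chunks_done=0
Byte 11 = 0x0D: mode=DATA_CR remaining=0 emitted=8 chunks_done=0
Byte 12 = 0x0A: mode=SIZE remaining=0 emitted=8 chunks_done=1
Byte 13 = '7': mode=SIZE remaining=0 emitted=8 chunks_done=1
Byte 14 = 0x0D: mode=SIZE_CR remaining=0 emitted=8 chunks_done=1
Byte 15 = 0x0A: mode=DATA remaining=7 emitted=8 chunks_done=1
Byte 16 = '4': mode=DATA remaining=6 emitted=9 chunks_done=1
Byte 17 = 'u': mode=DATA remaining=5 emitted=10 chunks_done=1
Byte 18 = 'g': mode=DATA remaining=4 emitted=11 chunks_done=1
Byte 19 = '1': mode=DATA remaining=3 emitted=12 chunks_done=1
Byte 20 = 'v': mode=DATA remaining=2 emitted=13 chunks_done=1
Byte 21 = '4': mode=DATA remaining=1 emitted=14 chunks_done=1
Byte 22 = 'u': mode=DATA_DONE remaining=0 emitted=15 chunks_done=1
Byte 23 = 0x0D: mode=DATA_CR remaining=0 emitted=15 chunks_done=1
Byte 24 = 0x0A: mode=SIZE remaining=0 emitted=15 chunks_done=2
Byte 25 = '0': mode=SIZE remaining=0 emitted=15 chunks_done=2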